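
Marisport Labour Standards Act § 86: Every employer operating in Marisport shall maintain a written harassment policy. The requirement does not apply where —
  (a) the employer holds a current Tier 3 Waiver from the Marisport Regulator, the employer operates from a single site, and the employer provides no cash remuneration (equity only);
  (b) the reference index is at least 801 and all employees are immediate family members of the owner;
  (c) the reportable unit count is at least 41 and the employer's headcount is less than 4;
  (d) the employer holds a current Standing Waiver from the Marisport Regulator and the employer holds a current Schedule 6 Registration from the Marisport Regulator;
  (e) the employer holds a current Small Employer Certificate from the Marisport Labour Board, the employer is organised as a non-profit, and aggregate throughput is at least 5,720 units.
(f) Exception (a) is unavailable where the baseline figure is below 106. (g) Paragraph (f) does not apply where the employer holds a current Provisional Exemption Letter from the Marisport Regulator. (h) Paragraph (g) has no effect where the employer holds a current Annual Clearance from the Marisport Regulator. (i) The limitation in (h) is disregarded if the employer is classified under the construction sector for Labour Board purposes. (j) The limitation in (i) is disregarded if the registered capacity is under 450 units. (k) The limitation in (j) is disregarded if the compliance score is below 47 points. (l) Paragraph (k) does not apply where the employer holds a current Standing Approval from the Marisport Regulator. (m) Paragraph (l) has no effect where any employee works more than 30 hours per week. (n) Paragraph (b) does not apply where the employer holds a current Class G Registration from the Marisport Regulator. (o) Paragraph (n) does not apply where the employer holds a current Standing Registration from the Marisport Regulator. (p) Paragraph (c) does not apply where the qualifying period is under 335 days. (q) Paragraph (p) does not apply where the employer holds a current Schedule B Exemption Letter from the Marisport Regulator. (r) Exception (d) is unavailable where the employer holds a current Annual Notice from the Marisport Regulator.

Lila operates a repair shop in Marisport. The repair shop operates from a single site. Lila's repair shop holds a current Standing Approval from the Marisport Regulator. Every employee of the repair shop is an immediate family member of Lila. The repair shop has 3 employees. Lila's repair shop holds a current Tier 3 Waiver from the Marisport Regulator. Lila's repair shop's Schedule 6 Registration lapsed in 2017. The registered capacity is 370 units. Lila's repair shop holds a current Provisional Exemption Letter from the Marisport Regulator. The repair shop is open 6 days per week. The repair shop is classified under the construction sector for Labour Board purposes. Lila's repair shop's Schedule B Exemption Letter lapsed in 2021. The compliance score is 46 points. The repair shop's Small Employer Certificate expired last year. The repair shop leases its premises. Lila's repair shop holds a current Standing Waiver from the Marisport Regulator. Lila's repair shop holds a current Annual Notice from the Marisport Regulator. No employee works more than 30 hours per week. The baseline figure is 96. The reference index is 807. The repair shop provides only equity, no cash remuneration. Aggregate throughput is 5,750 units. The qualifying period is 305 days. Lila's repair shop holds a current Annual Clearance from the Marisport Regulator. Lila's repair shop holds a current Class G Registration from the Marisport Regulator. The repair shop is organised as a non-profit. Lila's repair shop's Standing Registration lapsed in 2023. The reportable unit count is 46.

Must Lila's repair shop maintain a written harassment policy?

Yes — Lila's repair shop must maintain a written harassment policy.

Exception (a): a current Tier 3 Waiver is held; the employer operates from a single site; remuneration is equity-only — every condition holds. However, paragraphs (f)–(m) must be considered: (f) operates against (a): the baseline figure is 96, below the 106 limit. (g) applies (a current Provisional Exemption Letter is held), but is overridden by (h): (h) operates — a current Annual Clearance is held. (i) would limit (h) — the repair shop is classified under the construction sector — but (j) sets (i) aside: (j) operates — the registered capacity is 370 units, under the 450 units limit. (k) operates (the compliance score is 46 points, below the 47 points limit), but is overridden by (l): (l) operates — a current Standing Approval is held. (m), which would lift (l), is inapplicable — no employee exceeds 30 hours/week. Exception (a) does not apply.
Exception (b)'s conditions are all satisfied: the reference index is 807, meeting the 801 threshold; every employee is an immediate family member. But: (n) operates against (b): a current Class G Registration is held. (o), which would lift (n), is inapplicable — there is no Standing Registration in force. So (b) is unavailable.
All of (c)'s requirements are met (the reportable unit count is 46, meeting the 41 threshold; the employer's headcount is 3, less than the 4 limit). Turning to paragraphs (p)–(q): (p) operates against (c): the qualifying period is 305 days, under the 335 days limit. (q), which would lift (p), is inapplicable — no current Schedule B Exemption Letter is held. So (c) is unavailable.
Exception (d) fails — the Schedule 6 Registration is not current.
Exception (e) fails — the Small Employer Certificate has expired.
No exception displaces § 86.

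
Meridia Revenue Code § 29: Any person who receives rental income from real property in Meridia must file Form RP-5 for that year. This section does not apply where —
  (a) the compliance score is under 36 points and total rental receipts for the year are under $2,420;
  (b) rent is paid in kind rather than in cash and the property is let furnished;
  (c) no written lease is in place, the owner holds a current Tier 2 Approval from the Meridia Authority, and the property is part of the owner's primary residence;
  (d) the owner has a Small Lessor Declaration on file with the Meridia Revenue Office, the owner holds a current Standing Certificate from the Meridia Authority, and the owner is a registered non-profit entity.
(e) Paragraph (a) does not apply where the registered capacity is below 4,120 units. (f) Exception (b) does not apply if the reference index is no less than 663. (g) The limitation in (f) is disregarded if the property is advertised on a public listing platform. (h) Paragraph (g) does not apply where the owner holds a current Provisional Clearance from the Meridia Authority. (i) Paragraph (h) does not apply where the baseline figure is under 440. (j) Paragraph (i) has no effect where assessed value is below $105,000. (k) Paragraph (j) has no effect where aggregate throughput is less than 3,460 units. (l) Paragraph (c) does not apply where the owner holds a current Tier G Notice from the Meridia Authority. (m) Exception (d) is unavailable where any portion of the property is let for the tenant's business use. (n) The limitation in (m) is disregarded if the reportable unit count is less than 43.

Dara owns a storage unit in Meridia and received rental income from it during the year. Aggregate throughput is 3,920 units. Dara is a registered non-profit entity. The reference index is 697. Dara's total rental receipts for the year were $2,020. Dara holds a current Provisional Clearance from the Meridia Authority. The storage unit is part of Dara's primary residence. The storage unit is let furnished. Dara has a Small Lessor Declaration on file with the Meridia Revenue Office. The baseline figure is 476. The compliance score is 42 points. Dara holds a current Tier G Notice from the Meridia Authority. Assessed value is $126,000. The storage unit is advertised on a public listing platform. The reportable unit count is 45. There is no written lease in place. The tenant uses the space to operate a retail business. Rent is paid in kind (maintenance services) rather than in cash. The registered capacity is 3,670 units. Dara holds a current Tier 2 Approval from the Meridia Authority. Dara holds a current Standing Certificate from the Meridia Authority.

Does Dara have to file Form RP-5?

Exception (a) does not apply: the compliance score is 42 points, not under 36 points.
All of (b)'s requirements are met (rent is paid in kind; the property is let furnished). Turning to paragraphs (f)–(k): (f) operates against (b): the reference index is 697, meeting the 663 threshold. (g) would limit (f) — the property is publicly advertised — but (h) sets (g) aside: (h) is engaged — a current Provisional Clearance is held. (i) does not operate here (the baseline figure is 476, not under 440), so (h) stands. So (b) is unavailable.
Exception (c) is satisfied on its face — there is no written lease; a current Tier 2 Approval is held; the storage unit is part of the primary residence. But applying paragraph (l): (l) is triggered — a current Tier G Notice is held. (c) is therefore removed.
All of (d)'s requirements are met (a Small Lessor Declaration is on file; a current Standing Certificate is held; Dara is a registered non-profit). Turning to paragraphs (m)–(n): (m) operates against (d): the space is let for business use. (n), which would lift (m), does not operate here — the reportable unit count is 45, not less than 43. So (d) is unavailable.
No exception is made out. Dara falls within the general rule.

Yes — Dara must file Form RP-5.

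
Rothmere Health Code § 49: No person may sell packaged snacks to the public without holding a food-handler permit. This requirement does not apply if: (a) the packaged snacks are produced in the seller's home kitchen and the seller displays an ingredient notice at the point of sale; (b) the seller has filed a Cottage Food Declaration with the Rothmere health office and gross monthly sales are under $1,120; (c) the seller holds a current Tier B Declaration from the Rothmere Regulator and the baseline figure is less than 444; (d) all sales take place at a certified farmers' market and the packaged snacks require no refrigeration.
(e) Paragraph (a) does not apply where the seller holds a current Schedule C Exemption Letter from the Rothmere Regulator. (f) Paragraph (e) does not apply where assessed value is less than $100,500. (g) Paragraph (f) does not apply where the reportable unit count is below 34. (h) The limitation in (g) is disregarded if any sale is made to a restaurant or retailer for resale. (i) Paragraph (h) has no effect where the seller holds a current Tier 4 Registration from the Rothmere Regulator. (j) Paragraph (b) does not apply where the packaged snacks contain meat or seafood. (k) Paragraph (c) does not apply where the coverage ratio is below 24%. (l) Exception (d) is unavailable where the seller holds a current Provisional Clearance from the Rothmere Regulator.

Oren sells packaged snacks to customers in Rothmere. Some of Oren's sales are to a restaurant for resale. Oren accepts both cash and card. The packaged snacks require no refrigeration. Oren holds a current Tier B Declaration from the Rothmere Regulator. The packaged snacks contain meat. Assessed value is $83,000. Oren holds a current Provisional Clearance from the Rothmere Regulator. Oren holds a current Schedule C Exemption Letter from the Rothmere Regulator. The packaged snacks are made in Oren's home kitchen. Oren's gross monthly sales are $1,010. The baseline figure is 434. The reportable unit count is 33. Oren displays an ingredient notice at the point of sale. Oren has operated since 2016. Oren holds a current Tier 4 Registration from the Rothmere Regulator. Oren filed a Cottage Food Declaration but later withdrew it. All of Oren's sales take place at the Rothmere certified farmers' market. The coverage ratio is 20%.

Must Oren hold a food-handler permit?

Yes — Oren must hold a food-handler permit.

Exception (a)'s conditions are all satisfied: the packaged snacks are home-kitchen produced; an ingredient notice is displayed. Turning to paragraphs (e)–(i): (e) operates against (a): a current Schedule C Exemption Letter is held. (f) would limit (e) — assessed value is $83,000, less than the $100,500 limit — but (g) sets (f) aside: (g) operates — the reportable unit count is 33, below the 34 limit. (h) operates (some sales are to a restaurant for resale), but is set aside by (i): (i) operates — a current Tier 4 Registration is held. So (a) is unavailable.
Exception (b) requires that the seller has filed a Cottage Food Declaration with the Rothmere health office; but the Cottage Food Declaration was withdrawn, so (b) is unavailable.
All of (c)'s requirements are met (a current Tier B Declaration is held; the baseline figure is 434, less than the 444 limit). Turning to paragraph (k): (k) operates against (c): the coverage ratio is 20%, below the 24% limit. (c) is therefore removed.
Exception (d) is satisfied on its face — all sales are at a certified farmers' market; the packaged snacks are shelf-stable. However, paragraph (l) must be considered: (l) operates against (d): a current Provisional Clearance is held. Exception (d) does not apply.
No exception applies. The general rule governs.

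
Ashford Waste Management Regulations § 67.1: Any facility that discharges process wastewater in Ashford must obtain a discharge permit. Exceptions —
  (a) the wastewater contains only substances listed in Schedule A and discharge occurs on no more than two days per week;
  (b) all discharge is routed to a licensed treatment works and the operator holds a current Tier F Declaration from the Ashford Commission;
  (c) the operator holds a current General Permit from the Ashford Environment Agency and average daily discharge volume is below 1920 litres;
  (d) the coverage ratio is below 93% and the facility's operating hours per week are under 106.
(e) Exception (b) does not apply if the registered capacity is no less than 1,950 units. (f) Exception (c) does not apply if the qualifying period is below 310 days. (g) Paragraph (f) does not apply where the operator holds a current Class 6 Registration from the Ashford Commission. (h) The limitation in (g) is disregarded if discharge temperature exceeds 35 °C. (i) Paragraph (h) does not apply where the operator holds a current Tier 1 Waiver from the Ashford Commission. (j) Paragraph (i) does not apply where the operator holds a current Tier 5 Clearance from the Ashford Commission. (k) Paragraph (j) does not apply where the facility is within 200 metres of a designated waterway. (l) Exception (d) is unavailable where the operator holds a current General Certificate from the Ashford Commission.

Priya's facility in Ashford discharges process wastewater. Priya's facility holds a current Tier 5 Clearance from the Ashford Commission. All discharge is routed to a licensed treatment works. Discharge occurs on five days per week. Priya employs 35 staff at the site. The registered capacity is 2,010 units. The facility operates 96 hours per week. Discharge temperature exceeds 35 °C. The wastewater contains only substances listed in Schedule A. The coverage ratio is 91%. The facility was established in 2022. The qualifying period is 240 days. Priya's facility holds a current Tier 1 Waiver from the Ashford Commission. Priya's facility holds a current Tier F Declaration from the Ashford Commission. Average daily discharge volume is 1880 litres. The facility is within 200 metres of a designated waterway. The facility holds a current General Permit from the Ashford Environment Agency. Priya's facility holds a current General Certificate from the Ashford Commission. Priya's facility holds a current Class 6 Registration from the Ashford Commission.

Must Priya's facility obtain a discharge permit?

No — exception (c) applies; Priya's facility is not required to obtain a discharge permit.

Exception (a) does not apply: discharge occurs on five days per week.
All of (b)'s requirements are met (discharge is routed to a licensed treatment works; a current Tier F Declaration is held). But: (e) operates against (b): the registered capacity is 2,010 units, meeting the 1,950 units threshold. So (b) is unavailable.
Exception (c): a current General Permit is held; average daily discharge volume is 1880 litres, below the 1920 litres limit — every condition holds. As to paragraphs (f)–(k): (f) is engaged (the qualifying period is 240 days, below the 310 days limit), but yields to (g): (g) operates against (f): a current Class 6 Registration is held. (h) would limit (g) — discharge temperature exceeds 35 °C — but (i) sets (h) aside: (i) operates — a current Tier 1 Waiver is held. (j) operates (a current Tier 5 Clearance is held), but is itself disapplied by (k): (k) is triggered — the facility is within 200 m of a designated waterway. (c) remains available.
Exception (d) is satisfied on its face — the coverage ratio is 91%, below the 93% limit; the facility's operating hours per week are 96, under the 106 limit. Turning to paragraph (l): (l) is triggered — a current General Certificate is held. (d) is therefore removed.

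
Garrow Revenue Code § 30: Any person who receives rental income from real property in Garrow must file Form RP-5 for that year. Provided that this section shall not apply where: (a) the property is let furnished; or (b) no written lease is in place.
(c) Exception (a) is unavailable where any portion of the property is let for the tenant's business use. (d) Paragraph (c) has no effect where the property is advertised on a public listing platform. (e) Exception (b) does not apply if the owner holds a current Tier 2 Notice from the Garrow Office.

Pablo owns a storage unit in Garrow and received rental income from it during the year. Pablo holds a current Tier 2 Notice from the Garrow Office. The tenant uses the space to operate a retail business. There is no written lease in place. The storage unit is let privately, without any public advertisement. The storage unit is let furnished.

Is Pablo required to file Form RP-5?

Yes — Pablo must file Form RP-5.

Exception (a): the property is let furnished — every condition holds. However, paragraphs (c)–(d) must be considered: (c) operates — the space is let for business use. (d) is not triggered (the property is let privately without advertisement), so (c) stands. So (a) is unavailable.
All of (b)'s requirements are met (there is no written lease). But applying paragraph (e): (e) is engaged — a current Tier 2 Notice is held. Exception (b) does not apply.
Every exception is unavailable, so the rule governs.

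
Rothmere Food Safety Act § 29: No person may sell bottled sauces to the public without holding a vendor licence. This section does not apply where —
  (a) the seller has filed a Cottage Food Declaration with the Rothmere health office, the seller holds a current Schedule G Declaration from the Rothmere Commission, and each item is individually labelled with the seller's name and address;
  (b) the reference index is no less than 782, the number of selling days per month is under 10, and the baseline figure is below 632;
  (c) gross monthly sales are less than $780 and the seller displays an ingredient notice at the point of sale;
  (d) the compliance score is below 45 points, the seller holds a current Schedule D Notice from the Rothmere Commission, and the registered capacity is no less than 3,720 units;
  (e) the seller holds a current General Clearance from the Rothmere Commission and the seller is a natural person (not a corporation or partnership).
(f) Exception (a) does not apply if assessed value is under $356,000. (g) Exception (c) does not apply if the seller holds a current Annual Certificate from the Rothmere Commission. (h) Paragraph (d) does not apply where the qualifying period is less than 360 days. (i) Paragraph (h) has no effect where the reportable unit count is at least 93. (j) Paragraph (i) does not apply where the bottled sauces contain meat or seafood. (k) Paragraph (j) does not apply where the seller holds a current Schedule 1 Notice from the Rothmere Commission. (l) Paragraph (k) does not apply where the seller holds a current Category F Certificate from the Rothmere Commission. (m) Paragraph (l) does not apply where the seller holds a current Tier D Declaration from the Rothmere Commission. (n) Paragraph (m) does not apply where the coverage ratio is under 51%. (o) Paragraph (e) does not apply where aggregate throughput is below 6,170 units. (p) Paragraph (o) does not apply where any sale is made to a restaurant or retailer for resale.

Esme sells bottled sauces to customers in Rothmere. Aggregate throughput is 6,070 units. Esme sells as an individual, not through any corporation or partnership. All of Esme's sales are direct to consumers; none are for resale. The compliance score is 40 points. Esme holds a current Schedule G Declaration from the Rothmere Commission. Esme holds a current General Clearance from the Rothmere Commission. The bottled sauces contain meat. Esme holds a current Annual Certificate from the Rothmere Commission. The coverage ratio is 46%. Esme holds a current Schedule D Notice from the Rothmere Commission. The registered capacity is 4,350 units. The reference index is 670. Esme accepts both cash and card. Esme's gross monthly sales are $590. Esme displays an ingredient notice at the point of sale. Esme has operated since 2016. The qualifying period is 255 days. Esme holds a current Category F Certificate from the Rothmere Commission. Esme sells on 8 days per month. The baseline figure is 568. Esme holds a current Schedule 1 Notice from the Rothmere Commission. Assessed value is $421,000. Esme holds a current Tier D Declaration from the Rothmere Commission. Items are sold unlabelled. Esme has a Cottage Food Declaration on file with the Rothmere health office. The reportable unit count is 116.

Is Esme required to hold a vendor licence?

Yes — Esme must hold a vendor licence.

Exception (a) does not apply: items are sold unlabelled.
Exception (b) requires that the reference index is no less than 782; but the reference index is 670, short of 782, so (b) is unavailable.
Exception (c) is satisfied on its face — gross monthly sales are $590, less than the $780 limit; an ingredient notice is displayed. But applying paragraph (g): (g) is triggered — a current Annual Certificate is held. (c) is therefore removed.
Exception (d): the compliance score is 40 points, below the 45 points limit; a current Schedule D Notice is held; the registered capacity is 4,350 units, meeting the 3,720 units threshold — every condition holds. But applying paragraphs (h)–(n): (h) operates against (d): the qualifying period is 255 days, less than the 360 days limit. (i) is engaged (the reportable unit count is 116, meeting the 93 threshold), but is displaced by (j): (j) operates against (i): the bottled sauces contain meat. (k) operates (a current Schedule 1 Notice is held), but is displaced by (l): (l) is triggered — a current Category F Certificate is held. (m) is triggered (a current Tier D Declaration is held), but is itself disapplied by (n): (n) operates against (m): the coverage ratio is 46%, under the 51% limit. Exception (d) does not apply.
Exception (e) is satisfied on its face — a current General Clearance is held; the seller is a natural person. But: (o) operates against (e): aggregate throughput is 6,070 units, below the 6,170 units limit. (p) does not operate here (no sales are for resale), so (o) stands. (e) is therefore removed.
No exception is made out. Esme falls within the general rule.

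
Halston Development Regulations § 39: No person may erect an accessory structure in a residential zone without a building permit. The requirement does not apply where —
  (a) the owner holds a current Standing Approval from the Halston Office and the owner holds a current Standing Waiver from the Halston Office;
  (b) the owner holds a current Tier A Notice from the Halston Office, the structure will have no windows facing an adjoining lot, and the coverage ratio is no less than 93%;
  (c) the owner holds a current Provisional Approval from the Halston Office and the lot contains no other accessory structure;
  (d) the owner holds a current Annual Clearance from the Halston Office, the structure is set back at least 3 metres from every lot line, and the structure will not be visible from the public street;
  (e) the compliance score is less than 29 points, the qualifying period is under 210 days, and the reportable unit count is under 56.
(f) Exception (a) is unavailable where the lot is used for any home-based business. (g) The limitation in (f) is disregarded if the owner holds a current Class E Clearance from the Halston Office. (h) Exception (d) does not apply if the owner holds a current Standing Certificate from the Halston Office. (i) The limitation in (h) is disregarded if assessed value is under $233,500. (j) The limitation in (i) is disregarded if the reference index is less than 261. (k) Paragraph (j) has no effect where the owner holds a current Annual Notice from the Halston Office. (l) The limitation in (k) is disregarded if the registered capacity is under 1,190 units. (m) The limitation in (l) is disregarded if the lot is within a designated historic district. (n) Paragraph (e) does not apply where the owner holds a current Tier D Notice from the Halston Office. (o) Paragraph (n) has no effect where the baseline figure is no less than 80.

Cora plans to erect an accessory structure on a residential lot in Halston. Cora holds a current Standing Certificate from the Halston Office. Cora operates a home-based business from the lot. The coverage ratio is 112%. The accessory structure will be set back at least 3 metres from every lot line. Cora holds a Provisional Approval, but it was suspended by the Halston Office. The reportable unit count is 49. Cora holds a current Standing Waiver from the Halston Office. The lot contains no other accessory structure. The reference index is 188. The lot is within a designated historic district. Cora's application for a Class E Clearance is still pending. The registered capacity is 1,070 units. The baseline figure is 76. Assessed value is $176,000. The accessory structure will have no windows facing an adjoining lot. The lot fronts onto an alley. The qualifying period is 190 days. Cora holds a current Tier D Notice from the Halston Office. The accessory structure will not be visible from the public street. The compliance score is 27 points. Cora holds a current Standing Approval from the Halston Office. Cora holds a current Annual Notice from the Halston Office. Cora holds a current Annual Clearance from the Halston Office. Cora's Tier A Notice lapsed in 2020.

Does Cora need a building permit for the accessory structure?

No — exception (d) applies; Cora does not need a building permit.

All of (a)'s requirements are met (a current Standing Approval is held; a current Standing Waiver is held). Turning to paragraphs (f)–(g): (f) applies — a home-based business operates on the lot. (g) is not triggered (there is no Class E Clearance in force), so (f) stands. (a) is therefore removed.
Exception (b) requires that the owner holds a current Tier A Notice from the Halston Office; but the Tier A Notice is not current, so (b) is unavailable.
Exception (c) requires that the owner holds a current Provisional Approval from the Halston Office; but no current Provisional Approval is held, so (c) is unavailable.
All of (d)'s requirements are met (a current Annual Clearance is held; the setback is at least 3 m on every side; the structure will not be visible from the street). Under paragraphs (h)–(m): (h) operates (a current Standing Certificate is held), but is set aside by (i): (i) operates against (h): assessed value is $176,000, under the $233,500 limit. (j) would limit (i) — the reference index is 188, less than the 261 limit — but (k) sets (j) aside: (k) applies — a current Annual Notice is held. (l) would limit (k) — the registered capacity is 1,070 units, under the 1,190 units limit — but (m) sets (l) aside: (m) applies — the lot is in a historic district. Exception (d) stands.
All of (e)'s requirements are met (the compliance score is 27 points, less than the 29 points limit; the qualifying period is 190 days, under the 210 days limit; the reportable unit count is 49, under the 56 limit). However, paragraphs (n)–(o) must be considered: (n) is engaged — a current Tier D Notice is held. (o), which would lift (n), is not triggered — the baseline figure is 76, short of 80. So (e) is unavailable.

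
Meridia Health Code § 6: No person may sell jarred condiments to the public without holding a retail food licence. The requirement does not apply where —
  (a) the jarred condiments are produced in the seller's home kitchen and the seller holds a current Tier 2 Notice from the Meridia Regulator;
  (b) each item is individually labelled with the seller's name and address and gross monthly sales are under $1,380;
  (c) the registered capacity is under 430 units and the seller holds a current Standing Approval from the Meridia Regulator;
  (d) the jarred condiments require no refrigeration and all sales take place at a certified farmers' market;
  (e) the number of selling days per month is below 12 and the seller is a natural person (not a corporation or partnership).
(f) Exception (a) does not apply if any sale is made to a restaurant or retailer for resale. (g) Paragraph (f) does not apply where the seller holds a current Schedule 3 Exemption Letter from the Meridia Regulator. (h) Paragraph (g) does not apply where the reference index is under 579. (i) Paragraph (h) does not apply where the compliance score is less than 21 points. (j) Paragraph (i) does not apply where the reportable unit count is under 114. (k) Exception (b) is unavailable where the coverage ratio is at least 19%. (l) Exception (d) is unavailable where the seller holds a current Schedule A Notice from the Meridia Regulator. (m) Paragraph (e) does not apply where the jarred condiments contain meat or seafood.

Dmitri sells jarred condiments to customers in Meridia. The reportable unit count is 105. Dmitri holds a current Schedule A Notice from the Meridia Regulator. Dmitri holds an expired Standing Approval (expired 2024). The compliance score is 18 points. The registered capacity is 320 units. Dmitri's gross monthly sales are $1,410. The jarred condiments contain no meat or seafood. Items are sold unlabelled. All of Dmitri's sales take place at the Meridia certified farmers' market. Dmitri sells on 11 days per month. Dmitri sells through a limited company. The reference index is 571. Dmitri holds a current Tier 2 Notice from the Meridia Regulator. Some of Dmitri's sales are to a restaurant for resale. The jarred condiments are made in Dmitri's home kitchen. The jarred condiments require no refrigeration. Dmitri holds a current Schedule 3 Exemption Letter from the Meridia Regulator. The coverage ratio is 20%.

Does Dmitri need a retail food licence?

Exception (a) is satisfied on its face — the jarred condiments are home-kitchen produced; a current Tier 2 Notice is held. Turning to paragraphs (f)–(j): (f) operates against (a): some sales are to a restaurant for resale. (g) is triggered (a current Schedule 3 Exemption Letter is held), but yields to (h): (h) is triggered — the reference index is 571, under the 579 limit. (i) would limit (h) — the compliance score is 18 points, less than the 21 points limit — but (j) sets (i) aside: (j) operates against (i): the reportable unit count is 105, under the 114 limit. So (a) is unavailable.
Exception (b) requires that each item is individually labelled with the seller's name and address; but items are sold unlabelled, so (b) is unavailable.
Exception (c) does not apply: the Standing Approval is not current.
All of (d)'s requirements are met (the jarred condiments are shelf-stable; all sales are at a certified farmers' market). However, paragraph (l) must be considered: (l) applies — a current Schedule A Notice is held. So (d) is unavailable.
Exception (e) requires that the seller is a natural person (not a corporation or partnership); but the seller operates through a limited company, so (e) is unavailable.
None of the exceptions is available; § 6 applies in full.

Yes — Dmitri must hold a retail food licence.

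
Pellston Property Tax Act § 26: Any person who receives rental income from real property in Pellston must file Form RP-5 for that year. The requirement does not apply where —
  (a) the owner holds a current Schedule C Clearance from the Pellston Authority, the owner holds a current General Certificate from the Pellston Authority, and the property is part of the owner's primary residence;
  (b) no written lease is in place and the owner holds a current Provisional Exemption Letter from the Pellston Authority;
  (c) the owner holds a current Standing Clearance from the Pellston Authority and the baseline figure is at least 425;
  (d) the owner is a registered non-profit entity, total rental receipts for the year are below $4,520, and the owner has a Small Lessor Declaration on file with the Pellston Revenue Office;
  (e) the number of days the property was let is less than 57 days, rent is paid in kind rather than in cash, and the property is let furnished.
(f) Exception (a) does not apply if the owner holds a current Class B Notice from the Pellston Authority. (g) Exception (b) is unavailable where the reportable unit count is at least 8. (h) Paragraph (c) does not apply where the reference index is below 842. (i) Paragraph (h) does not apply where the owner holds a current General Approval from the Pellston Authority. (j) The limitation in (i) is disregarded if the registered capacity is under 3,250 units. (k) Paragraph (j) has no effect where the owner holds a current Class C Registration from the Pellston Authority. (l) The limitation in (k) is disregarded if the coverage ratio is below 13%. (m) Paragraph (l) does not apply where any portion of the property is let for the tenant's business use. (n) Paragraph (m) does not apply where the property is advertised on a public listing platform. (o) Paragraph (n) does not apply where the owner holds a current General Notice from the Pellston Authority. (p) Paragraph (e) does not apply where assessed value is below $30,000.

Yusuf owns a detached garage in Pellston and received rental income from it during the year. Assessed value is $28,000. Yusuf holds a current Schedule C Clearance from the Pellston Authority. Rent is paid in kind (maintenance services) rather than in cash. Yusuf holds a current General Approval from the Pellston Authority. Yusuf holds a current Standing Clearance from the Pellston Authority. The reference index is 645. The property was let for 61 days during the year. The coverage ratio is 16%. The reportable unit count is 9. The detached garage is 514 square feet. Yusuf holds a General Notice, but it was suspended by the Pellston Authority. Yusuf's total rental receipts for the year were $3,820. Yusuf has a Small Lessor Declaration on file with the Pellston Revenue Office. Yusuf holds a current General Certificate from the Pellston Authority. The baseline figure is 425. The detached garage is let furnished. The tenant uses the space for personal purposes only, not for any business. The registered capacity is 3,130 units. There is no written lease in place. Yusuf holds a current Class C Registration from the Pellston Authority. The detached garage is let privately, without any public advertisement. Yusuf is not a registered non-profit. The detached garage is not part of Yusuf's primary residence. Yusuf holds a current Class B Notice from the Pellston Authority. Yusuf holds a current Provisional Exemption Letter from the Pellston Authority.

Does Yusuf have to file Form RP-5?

No — exception (c) applies; Yusuf is not required to file Form RP-5.

Exception (a) does not apply: the detached garage is not part of the primary residence.
Exception (b)'s conditions are all satisfied: there is no written lease; a current Provisional Exemption Letter is held. Turning to paragraph (g): (g) is triggered — the reportable unit count is 9, meeting the 8 threshold. So (b) is unavailable.
Exception (c): a current Standing Clearance is held; the baseline figure is 425, meeting the 425 threshold — every condition holds. As to paragraphs (h)–(o): (h) would limit (c) — the reference index is 645, below the 842 limit — but (i) sets (h) aside: (i) is engaged — a current General Approval is held. (j) applies (the registered capacity is 3,130 units, under the 3,250 units limit), but yields to (k): (k) operates — a current Class C Registration is held. (l) is not engaged (the coverage ratio is 16%, not below 13%), so (k) stands. (c) remains available.
Exception (d) fails — Yusuf is not a registered non-profit.
Exception (e) fails — the number of days the property was let is 61 days, not less than 57 days.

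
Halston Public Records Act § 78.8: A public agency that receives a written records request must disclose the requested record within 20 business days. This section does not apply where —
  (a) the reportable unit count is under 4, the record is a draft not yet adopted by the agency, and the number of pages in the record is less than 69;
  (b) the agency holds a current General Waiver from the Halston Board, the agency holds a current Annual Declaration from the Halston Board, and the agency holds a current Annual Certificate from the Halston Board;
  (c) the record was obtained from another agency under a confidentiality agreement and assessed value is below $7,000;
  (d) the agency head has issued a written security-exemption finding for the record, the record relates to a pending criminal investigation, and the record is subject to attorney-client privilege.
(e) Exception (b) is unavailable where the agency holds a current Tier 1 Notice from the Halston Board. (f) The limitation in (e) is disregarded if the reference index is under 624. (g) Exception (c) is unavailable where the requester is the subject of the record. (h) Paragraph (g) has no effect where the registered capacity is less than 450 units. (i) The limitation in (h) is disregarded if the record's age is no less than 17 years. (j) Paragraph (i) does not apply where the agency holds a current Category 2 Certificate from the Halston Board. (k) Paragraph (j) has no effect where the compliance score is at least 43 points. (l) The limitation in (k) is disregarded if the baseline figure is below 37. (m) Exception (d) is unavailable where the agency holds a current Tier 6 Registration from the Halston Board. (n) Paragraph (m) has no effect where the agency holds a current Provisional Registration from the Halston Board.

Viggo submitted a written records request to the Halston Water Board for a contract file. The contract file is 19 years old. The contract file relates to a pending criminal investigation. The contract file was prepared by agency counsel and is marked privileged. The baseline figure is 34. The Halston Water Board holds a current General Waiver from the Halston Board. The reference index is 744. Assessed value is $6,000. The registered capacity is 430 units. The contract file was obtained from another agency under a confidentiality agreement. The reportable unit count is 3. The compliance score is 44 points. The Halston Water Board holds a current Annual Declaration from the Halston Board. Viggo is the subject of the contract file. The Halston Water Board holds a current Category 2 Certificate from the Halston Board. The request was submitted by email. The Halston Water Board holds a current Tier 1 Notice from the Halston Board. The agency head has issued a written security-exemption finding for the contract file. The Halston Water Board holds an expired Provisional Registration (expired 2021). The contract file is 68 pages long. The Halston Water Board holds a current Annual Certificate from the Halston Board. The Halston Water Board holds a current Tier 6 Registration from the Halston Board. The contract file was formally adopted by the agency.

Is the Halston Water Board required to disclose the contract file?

No — exception (c) applies; the Halston Water Board is not required to disclose the contract file.

Exception (a) does not apply: the contract file has been formally adopted.
All of (b)'s requirements are met (a current General Waiver is held; a current Annual Declaration is held; a current Annual Certificate is held). But applying paragraphs (e)–(f): (e) applies — a current Tier 1 Notice is held. (f), which would lift (e), is inapplicable — the reference index is 744, not under 624. So (b) is unavailable.
Exception (c) is satisfied on its face — the contract file was obtained under a confidentiality agreement; assessed value is $6,000, below the $7,000 limit. Under paragraphs (g)–(l): (g) applies (Viggo is the subject of the contract file), but is itself disapplied by (h): (h) operates against (g): the registered capacity is 430 units, less than the 450 units limit. (i) operates (the record's age is 19 years, meeting the 17 years threshold), but is itself disapplied by (j): (j) is engaged — a current Category 2 Certificate is held. (k) is engaged (the compliance score is 44 points, meeting the 43 points threshold), but is set aside by (l): (l) operates — the baseline figure is 34, below the 37 limit. So (c) applies.
Exception (d)'s conditions are all satisfied: a written security-exemption finding has been issued; the contract file relates to a pending investigation; the contract file is privileged. But: (m) operates against (d): a current Tier 6 Registration is held. (n), which would lift (m), is not engaged — the Provisional Registration is not current. So (d) is unavailable.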